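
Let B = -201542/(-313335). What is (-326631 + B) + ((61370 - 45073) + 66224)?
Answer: -6953455028/28485 ≈ -2.4411e+5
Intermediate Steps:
B = 18322/28485 (B = -201542*(-1/313335) = 18322/28485 ≈ 0.64322)
(-326631 + B) + ((61370 - 45073) + 66224) = (-326631 + 18322/28485) + ((61370 - 45073) + 66224) = -9304065713/28485 + (16297 + 66224) = -9304065713/28485 + 82521 = -6953455028/28485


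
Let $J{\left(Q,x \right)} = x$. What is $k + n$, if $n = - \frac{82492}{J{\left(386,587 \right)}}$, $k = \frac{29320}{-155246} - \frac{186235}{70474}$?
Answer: $- \frac{460356709648399}{3211126738274} \approx -143.36$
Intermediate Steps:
$k = - \frac{15489268245}{5470403302}$ ($k = 29320 \left(- \frac{1}{155246}\right) - \frac{186235}{70474} = - \frac{14660}{77623} - \frac{186235}{70474} = - \frac{15489268245}{5470403302} \approx -2.8315$)
$n = - \frac{82492}{587} \approx -140.53$
$k + n = - \frac{15489268245}{5470403302} - \frac{82492}{587} = - \frac{460356709648399}{3211126738274}$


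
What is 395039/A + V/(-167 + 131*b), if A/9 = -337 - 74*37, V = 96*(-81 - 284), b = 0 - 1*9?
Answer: 219004753/18625275 ≈ 11.758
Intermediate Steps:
b = -9 (b = 0 - 9 = -9)
V = -35040 (V = 96*(-365) = -35040)
A = -27675 (A = 9*(-337 - 74*37) = 9*(-337 - 2738) = 9*(-3075) = -27675)
395039/A + V/(-167 + 131*b) = 395039/(-27675) - 35040/(-167 + 131*(-9)) = 395039*(-1/27675) - 35040/(-167 - 1179) = -395039/27675 - 35040/(-1346) = -395039/27675 - 35040*(-1/1346) = -395039/27675 + 17520/673 = 219004753/18625275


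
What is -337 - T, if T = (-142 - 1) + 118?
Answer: -312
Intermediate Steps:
T = -25 (T = -143 + 118 = -25)
-337 - T = -337 - 1*(-25) = -337 + 25 = -312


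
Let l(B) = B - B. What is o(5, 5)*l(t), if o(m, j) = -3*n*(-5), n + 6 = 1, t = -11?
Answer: 0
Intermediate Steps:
l(B) = 0
n = -5 (n = -6 + 1 = -5)
o(m, j) = -75 (o(m, j) = -3*(-5)*(-5) = 15*(-5) = -75)
o(5, 5)*l(t) = -75*0 = 0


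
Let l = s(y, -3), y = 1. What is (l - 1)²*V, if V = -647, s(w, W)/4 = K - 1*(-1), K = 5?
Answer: -342263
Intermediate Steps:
s(w, W) = 24 (s(w, W) = 4*(5 - 1*(-1)) = 4*(5 + 1) = 4*6 = 24)
l = 24
(l - 1)²*V = (24 - 1)²*(-647) = 23²*(-647) = 529*(-647) = -342263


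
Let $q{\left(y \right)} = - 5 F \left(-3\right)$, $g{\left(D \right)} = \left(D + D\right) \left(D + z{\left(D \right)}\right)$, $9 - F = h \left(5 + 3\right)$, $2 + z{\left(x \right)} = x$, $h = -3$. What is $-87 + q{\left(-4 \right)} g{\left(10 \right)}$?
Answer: $178113$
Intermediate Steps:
$z{\left(x \right)} = -2 + x$
$F = 33$ ($F = 9 - - 3 \left(5 + 3\right) = 9 - \left(-3\right) 8 = 9 - -24 = 9 + 24 = 33$)
$g{\left(D \right)} = 2 D \left(-2 + 2 D\right)$ ($g{\left(D \right)} = \left(D + D\right) \left(D + \left(-2 + D\right)\right) = 2 D \left(-2 + 2 D\right)$)
$q{\left(y \right)} = 495$ ($q{\left(y \right)} = \left(-5\right) 33 \left(-3\right) = \left(-165\right) \left(-3\right) = 495$)
$-87 + q{\left(-4 \right)} g{\left(10 \right)} = -87 + 495 \cdot 4 \cdot 10 \left(-1 + 10\right) = -87 + 495 \cdot 4 \cdot 10 \cdot 9 = -87 + 495 \cdot 360 = -87 + 178200 = 178113$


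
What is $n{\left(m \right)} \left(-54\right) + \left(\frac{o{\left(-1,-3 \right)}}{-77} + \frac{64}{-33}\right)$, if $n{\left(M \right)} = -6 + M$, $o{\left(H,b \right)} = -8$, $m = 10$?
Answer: $- \frac{50320}{231} \approx -217.84$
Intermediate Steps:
$n{\left(m \right)} \left(-54\right) + \left(\frac{o{\left(-1,-3 \right)}}{-77} + \frac{64}{-33}\right) = \left(-6 + 10\right) \left(-54\right) + \left(- \frac{8}{-77} + \frac{64}{-33}\right) = 4 \left(-54\right) + \left(\left(-8\right) \left(- \frac{1}{77}\right) + 64 \left(- \frac{1}{33}\right)\right) = -216 + \left(\frac{8}{77} - \frac{64}{33}\right) = -216 - \frac{424}{231} = - \frac{50320}{231}$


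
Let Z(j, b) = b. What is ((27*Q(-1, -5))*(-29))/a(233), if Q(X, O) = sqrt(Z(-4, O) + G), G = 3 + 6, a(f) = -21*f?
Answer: 522/1631 ≈ 0.32005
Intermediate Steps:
G = 9
Q(X, O) = sqrt(9 + O) (Q(X, O) = sqrt(O + 9) = sqrt(9 + O))
((27*Q(-1, -5))*(-29))/a(233) = ((27*sqrt(9 - 5))*(-29))/((-21*233)) = ((27*sqrt(4))*(-29))/(-4893) = ((27*2)*(-29))*(-1/4893) = (54*(-29))*(-1/4893) = -1566*(-1/4893) = 522/1631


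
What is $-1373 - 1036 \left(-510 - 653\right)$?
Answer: $1203495$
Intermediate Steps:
$-1373 - 1036 \left(-510 - 653\right) = -1373 - -1204868 = -1373 + 1204868 = 1203495$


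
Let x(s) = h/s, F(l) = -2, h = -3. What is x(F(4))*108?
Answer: 162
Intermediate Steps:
x(s) = -3/s
x(F(4))*108 = -3/(-2)*108 = -3*(-½)*108 = (3/2)*108 = 162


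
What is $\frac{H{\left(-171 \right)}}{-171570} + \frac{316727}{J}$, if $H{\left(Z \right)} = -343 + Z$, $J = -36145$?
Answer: $- \frac{5432227286}{620139765} \approx -8.7597$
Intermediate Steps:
$\frac{H{\left(-171 \right)}}{-171570} + \frac{316727}{J} = \frac{-343 - 171}{-171570} + \frac{316727}{-36145} = \left(-514\right) \left(- \frac{1}{171570}\right) + 316727 \left(- \frac{1}{36145}\right) = \frac{257}{85785} - \frac{316727}{36145} = - \frac{5432227286}{620139765}$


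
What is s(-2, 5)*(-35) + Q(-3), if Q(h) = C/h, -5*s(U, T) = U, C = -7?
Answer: -35/3 ≈ -11.667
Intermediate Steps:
s(U, T) = -U/5
Q(h) = -7/h
s(-2, 5)*(-35) + Q(-3) = -⅕*(-2)*(-35) - 7/(-3) = (⅖)*(-35) - 7*(-⅓) = -14 + 7/3 = -35/3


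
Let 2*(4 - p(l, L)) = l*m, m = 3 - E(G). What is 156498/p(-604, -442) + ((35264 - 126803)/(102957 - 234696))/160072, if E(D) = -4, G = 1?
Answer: 183343722971177/2481322332808 ≈ 73.890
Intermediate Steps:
m = 7 (m = 3 - 1*(-4) = 3 + 4 = 7)
p(l, L) = 4 - 7*l/2 (p(l, L) = 4 - l*7/2 = 4 - 7*l/2)
156498/p(-604, -442) + ((35264 - 126803)/(102957 - 234696))/160072 = 156498/(4 - 7/2*(-604)) + ((35264 - 126803)/(102957 - 234696))/160072 = 156498/(4 + 2114) - 91539/(-131739)*(1/160072) = 156498/2118 - 91539*(-1/131739)*(1/160072) = 156498*(1/2118) + (30513/43913)*(1/160072) = 26083/353 + 30513/7029241736 = 183343722971177/2481322332808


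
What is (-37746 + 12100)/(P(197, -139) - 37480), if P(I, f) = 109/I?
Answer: 5052262/7383451 ≈ 0.68427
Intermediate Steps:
(-37746 + 12100)/(P(197, -139) - 37480) = (-37746 + 12100)/(109/197 - 37480) = -25646/(109*(1/197) - 37480) = -25646/(109/197 - 37480) = -25646/(-7383451/197) = -25646*(-197/7383451) = 5052262/7383451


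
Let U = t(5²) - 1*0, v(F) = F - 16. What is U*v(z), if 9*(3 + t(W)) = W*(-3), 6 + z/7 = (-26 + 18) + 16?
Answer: 68/3 ≈ 22.667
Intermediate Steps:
z = 14 (z = -42 + 7*((-26 + 18) + 16) = -42 + 7*(-8 + 16) = -42 + 7*8 = -42 + 56 = 14)
t(W) = -3 - W/3 (t(W) = -3 + (W*(-3))/9 = -3 + (-3*W)/9 = -3 - W/3)
v(F) = -16 + F
U = -34/3 (U = (-3 - ⅓*5²) - 1*0 = (-3 - ⅓*25) + 0 = (-3 - 25/3) + 0 = -34/3 + 0 = -34/3 ≈ -11.333)
U*v(z) = -34*(-16 + 14)/3 = -34/3*(-2) = 68/3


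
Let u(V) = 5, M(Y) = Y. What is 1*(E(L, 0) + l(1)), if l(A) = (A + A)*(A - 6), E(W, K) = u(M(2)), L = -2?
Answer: -5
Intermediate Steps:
E(W, K) = 5
l(A) = 2*A*(-6 + A) (l(A) = (2*A)*(-6 + A) = 2*A*(-6 + A))
1*(E(L, 0) + l(1)) = 1*(5 + 2*1*(-6 + 1)) = 1*(5 + 2*1*(-5)) = 1*(5 - 10) = 1*(-5) = -5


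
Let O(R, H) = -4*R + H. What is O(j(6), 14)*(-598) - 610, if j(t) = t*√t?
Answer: -8982 + 14352*√6 ≈ 26173.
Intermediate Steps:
j(t) = t^(3/2)
O(R, H) = H - 4*R
O(j(6), 14)*(-598) - 610 = (14 - 24*√6)*(-598) - 610 = (-8372 + 14352*√6) - 610 = -8982 + 14352*√6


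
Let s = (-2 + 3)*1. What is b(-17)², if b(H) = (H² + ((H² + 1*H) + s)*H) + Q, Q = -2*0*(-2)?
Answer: 18939904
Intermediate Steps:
s = 1 (s = 1*1 = 1)
Q = 0 (Q = 0*(-2) = 0)
b(H) = H² + H*(1 + H + H²) (b(H) = (H² + ((H² + 1*H) + 1)*H) + 0 = (H² + ((H² + H) + 1)*H) + 0 = (H² + ((H + H²) + 1)*H) + 0 = (H² + (1 + H + H²)*H) + 0 = (H² + H*(1 + H + H²)) + 0 = H² + H*(1 + H + H²))
b(-17)² = (-17*(1 + (-17)² + 2*(-17)))² = (-17*(1 + 289 - 34))² = (-17*256)² = (-4352)² = 18939904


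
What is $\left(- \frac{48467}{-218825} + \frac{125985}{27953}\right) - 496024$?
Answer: $- \frac{3034058231699724}{6116815225} \approx -4.9602 \cdot 10^{5}$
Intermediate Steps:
$\left(- \frac{48467}{-218825} + \frac{125985}{27953}\right) - 496024 = \left(\left(-48467\right) \left(- \frac{1}{218825}\right) + 125985 \cdot \frac{1}{27953}\right) - 496024 = \left(\frac{48467}{218825} + \frac{125985}{27953}\right) - 496024 = \frac{28923465676}{6116815225} - 496024 = - \frac{3034058231699724}{6116815225}$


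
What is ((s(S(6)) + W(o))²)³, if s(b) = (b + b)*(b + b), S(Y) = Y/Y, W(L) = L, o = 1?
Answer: 15625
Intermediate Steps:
S(Y) = 1
s(b) = 4*b² (s(b) = (2*b)*(2*b) = 4*b²)
((s(S(6)) + W(o))²)³ = ((4*1² + 1)²)³ = ((4*1 + 1)²)³ = ((4 + 1)²)³ = (5²)³ = 25³ = 15625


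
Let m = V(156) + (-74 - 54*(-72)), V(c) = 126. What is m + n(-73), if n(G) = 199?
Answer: 4139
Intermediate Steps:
m = 3940 (m = 126 + (-74 - 54*(-72)) = 126 + (-74 + 3888) = 126 + 3814 = 3940)
m + n(-73) = 3940 + 199 = 4139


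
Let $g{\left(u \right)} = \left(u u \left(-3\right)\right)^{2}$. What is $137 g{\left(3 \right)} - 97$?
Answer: $99776$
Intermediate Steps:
$g{\left(u \right)} = 9 u^{4}$ ($g{\left(u \right)} = \left(u^{2} \left(-3\right)\right)^{2} = \left(- 3 u^{2}\right)^{2} = 9 u^{4}$)
$137 g{\left(3 \right)} - 97 = 137 \cdot 9 \cdot 3^{4} - 97 = 137 \cdot 9 \cdot 81 - 97 = 137 \cdot 729 - 97 = 99873 - 97 = 99776$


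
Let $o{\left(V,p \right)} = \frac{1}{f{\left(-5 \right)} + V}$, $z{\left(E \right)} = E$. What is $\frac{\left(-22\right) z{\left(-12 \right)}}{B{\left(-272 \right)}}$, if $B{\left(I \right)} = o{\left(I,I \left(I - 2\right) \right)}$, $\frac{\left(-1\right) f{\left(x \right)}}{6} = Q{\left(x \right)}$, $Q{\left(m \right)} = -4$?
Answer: $-65472$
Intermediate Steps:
$f{\left(x \right)} = 24$ ($f{\left(x \right)} = \left(-6\right) \left(-4\right) = 24$)
$o{\left(V,p \right)} = \frac{1}{24 + V}$
$B{\left(I \right)} = \frac{1}{24 + I}$
$\frac{\left(-22\right) z{\left(-12 \right)}}{B{\left(-272 \right)}} = \frac{\left(-22\right) \left(-12\right)}{\frac{1}{24 - 272}} = \frac{264}{\frac{1}{-248}} = \frac{264}{- \frac{1}{248}} = 264 \left(-248\right) = -65472$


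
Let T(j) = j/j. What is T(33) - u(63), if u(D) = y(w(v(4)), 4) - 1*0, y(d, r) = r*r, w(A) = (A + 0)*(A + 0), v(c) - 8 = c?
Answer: -15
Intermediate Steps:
T(j) = 1
v(c) = 8 + c
w(A) = A² (w(A) = A*A = A²)
y(d, r) = r²
u(D) = 16 (u(D) = 4² - 1*0 = 16 + 0 = 16)
T(33) - u(63) = 1 - 1*16 = 1 - 16 = -15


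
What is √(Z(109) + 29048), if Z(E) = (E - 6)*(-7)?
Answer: √28327 ≈ 168.31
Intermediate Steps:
Z(E) = 42 - 7*E (Z(E) = (-6 + E)*(-7) = 42 - 7*E)
√(Z(109) + 29048) = √((42 - 7*109) + 29048) = √((42 - 763) + 29048) = √(-721 + 29048) = √28327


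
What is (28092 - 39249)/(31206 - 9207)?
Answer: -3719/7333 ≈ -0.50716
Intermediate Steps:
(28092 - 39249)/(31206 - 9207) = -11157/21999 = -11157*1/21999 = -3719/7333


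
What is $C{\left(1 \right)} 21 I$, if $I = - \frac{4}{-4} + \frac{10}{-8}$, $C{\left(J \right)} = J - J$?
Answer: $0$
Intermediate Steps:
$C{\left(J \right)} = 0$
$I = - \frac{1}{4}$ ($I = \left(-4\right) \left(- \frac{1}{4}\right) + 10 \left(- \frac{1}{8}\right) = 1 - \frac{5}{4} = - \frac{1}{4} \approx -0.25$)
$C{\left(1 \right)} 21 I = 0 \cdot 21 \left(- \frac{1}{4}\right) = 0 \left(- \frac{1}{4}\right) = 0$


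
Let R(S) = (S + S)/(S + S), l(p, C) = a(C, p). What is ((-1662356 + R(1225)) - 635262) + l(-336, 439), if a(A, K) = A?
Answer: -2297178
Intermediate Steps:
l(p, C) = C
R(S) = 1 (R(S) = (2*S)/((2*S)) = (2*S)*(1/(2*S)) = 1)
((-1662356 + R(1225)) - 635262) + l(-336, 439) = ((-1662356 + 1) - 635262) + 439 = (-1662355 - 635262) + 439 = -2297617 + 439 = -2297178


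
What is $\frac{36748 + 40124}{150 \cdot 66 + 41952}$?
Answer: $\frac{6406}{4321} \approx 1.4825$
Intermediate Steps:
$\frac{36748 + 40124}{150 \cdot 66 + 41952} = \frac{76872}{9900 + 41952} = \frac{76872}{51852} = 76872 \cdot \frac{1}{51852} = \frac{6406}{4321}$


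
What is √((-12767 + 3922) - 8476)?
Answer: I*√17321 ≈ 131.61*I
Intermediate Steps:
√((-12767 + 3922) - 8476) = √(-8845 - 8476) = √(-17321) = I*√17321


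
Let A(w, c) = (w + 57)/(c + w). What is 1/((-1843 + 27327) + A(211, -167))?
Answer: 11/280391 ≈ 3.9231e-5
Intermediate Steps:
A(w, c) = (57 + w)/(c + w)
1/((-1843 + 27327) + A(211, -167)) = 1/((-1843 + 27327) + (57 + 211)/(-167 + 211)) = 1/(25484 + 268/44) = 1/(25484 + (1/44)*268) = 1/(25484 + 67/11) = 1/(280391/11) = 11/280391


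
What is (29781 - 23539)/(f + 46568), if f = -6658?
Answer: 3121/19955 ≈ 0.15640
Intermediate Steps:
(29781 - 23539)/(f + 46568) = (29781 - 23539)/(-6658 + 46568) = 6242/39910 = 6242*(1/39910) = 3121/19955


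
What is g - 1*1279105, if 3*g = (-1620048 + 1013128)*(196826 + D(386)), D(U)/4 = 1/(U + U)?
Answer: -7685354980425/193 ≈ -3.9820e+10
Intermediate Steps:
D(U) = 2/U (D(U) = 4/(U + U) = 4/((2*U)) = 4*(1/(2*U)) = 2/U)
g = -7685108113160/193 (g = ((-1620048 + 1013128)*(196826 + 2/386))/3 = (-606920*(196826 + 2*(1/386)))/3 = (-606920*(196826 + 1/193))/3 = (-606920*37987419/193)/3 = (⅓)*(-23055324339480/193) = -7685108113160/193 ≈ -3.9819e+10)
g - 1*1279105 = -7685108113160/193 - 1*1279105 = -7685108113160/193 - 1279105 = -7685354980425/193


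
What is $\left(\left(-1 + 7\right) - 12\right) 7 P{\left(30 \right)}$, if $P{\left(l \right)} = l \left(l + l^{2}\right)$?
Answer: $-1171800$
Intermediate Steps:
$\left(\left(-1 + 7\right) - 12\right) 7 P{\left(30 \right)} = \left(\left(-1 + 7\right) - 12\right) 7 \cdot 30^{2} \left(1 + 30\right) = \left(6 - 12\right) 7 \cdot 900 \cdot 31 = \left(-6\right) 7 \cdot 27900 = \left(-42\right) 27900 = -1171800$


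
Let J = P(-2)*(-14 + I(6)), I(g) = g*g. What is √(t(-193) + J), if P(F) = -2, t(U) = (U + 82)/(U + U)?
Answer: I*√6512978/386 ≈ 6.6115*I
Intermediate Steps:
I(g) = g²
t(U) = (82 + U)/(2*U) (t(U) = (82 + U)/((2*U)) = (82 + U)*(1/(2*U)) = (82 + U)/(2*U))
J = -44 (J = -2*(-14 + 6²) = -2*(-14 + 36) = -2*22 = -44)
√(t(-193) + J) = √((½)*(82 - 193)/(-193) - 44) = √((½)*(-1/193)*(-111) - 44) = √(111/386 - 44) = √(-16873/386) = I*√6512978/386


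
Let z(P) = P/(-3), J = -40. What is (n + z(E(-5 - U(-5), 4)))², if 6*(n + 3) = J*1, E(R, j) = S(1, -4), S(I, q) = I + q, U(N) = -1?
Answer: 676/9 ≈ 75.111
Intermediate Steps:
E(R, j) = -3 (E(R, j) = 1 - 4 = -3)
n = -29/3 (n = -3 + (-40*1)/6 = -3 + (⅙)*(-40) = -3 - 20/3 = -29/3 ≈ -9.6667)
z(P) = -P/3 (z(P) = P*(-⅓) = -P/3)
(n + z(E(-5 - U(-5), 4)))² = (-29/3 - ⅓*(-3))² = (-29/3 + 1)² = (-26/3)² = 676/9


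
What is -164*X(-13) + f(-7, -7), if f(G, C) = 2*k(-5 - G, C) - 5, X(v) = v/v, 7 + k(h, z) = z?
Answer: -197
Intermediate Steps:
k(h, z) = -7 + z
X(v) = 1
f(G, C) = -19 + 2*C (f(G, C) = 2*(-7 + C) - 5 = (-14 + 2*C) - 5 = -19 + 2*C)
-164*X(-13) + f(-7, -7) = -164*1 + (-19 + 2*(-7)) = -164 + (-19 - 14) = -164 - 33 = -197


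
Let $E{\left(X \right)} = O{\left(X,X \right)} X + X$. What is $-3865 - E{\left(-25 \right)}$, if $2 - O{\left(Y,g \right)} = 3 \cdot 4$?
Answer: $-4090$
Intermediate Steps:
$O{\left(Y,g \right)} = -10$ ($O{\left(Y,g \right)} = 2 - 3 \cdot 4 = 2 - 12 = -10$)
$E{\left(X \right)} = - 9 X$ ($E{\left(X \right)} = - 10 X + X = - 9 X$)
$-3865 - E{\left(-25 \right)} = -3865 - \left(-9\right) \left(-25\right) = -3865 - 225 = -4090$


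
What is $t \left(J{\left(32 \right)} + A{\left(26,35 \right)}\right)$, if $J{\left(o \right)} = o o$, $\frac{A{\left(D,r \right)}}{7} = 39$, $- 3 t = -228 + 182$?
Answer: $\frac{59662}{3} \approx 19887.0$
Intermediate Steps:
$t = \frac{46}{3}$ ($t = - \frac{-228 + 182}{3} = \left(- \frac{1}{3}\right) \left(-46\right) = \frac{46}{3} \approx 15.333$)
$A{\left(D,r \right)} = 273$ ($A{\left(D,r \right)} = 7 \cdot 39 = 273$)
$J{\left(o \right)} = o^{2}$
$t \left(J{\left(32 \right)} + A{\left(26,35 \right)}\right) = \frac{46 \left(32^{2} + 273\right)}{3} = \frac{46 \left(1024 + 273\right)}{3} = \frac{46}{3} \cdot 1297 = \frac{59662}{3}$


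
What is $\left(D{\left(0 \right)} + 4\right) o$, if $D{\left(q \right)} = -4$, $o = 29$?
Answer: $0$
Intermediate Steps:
$\left(D{\left(0 \right)} + 4\right) o = \left(-4 + 4\right) 29 = 0 \cdot 29 = 0$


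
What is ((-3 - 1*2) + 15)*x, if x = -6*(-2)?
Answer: 120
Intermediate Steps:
x = 12
((-3 - 1*2) + 15)*x = ((-3 - 1*2) + 15)*12 = ((-3 - 2) + 15)*12 = (-5 + 15)*12 = 10*12 = 120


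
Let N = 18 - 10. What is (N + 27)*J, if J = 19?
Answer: 665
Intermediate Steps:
N = 8
(N + 27)*J = (8 + 27)*19 = 35*19 = 665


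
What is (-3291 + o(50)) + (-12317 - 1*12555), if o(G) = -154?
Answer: -28317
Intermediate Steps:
(-3291 + o(50)) + (-12317 - 1*12555) = (-3291 - 154) + (-12317 - 1*12555) = -3445 + (-12317 - 12555) = -3445 - 24872 = -28317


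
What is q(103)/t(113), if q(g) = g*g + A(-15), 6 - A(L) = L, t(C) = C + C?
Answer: 5315/113 ≈ 47.035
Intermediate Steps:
t(C) = 2*C
A(L) = 6 - L
q(g) = 21 + g**2 (q(g) = g*g + (6 - 1*(-15)) = g**2 + (6 + 15) = g**2 + 21 = 21 + g**2)
q(103)/t(113) = (21 + 103**2)/((2*113)) = (21 + 10609)/226 = 10630*(1/226) = 5315/113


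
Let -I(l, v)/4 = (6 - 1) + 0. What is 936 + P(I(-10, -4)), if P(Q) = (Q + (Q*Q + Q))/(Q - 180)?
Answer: 4671/5 ≈ 934.20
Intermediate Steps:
I(l, v) = -20 (I(l, v) = -4*((6 - 1) + 0) = -4*(5 + 0) = -4*5 = -20)
P(Q) = (Q² + 2*Q)/(-180 + Q) (P(Q) = (Q + (Q² + Q))/(-180 + Q) = (Q + (Q + Q²))/(-180 + Q) = (Q² + 2*Q)/(-180 + Q))
936 + P(I(-10, -4)) = 936 - 20*(2 - 20)/(-180 - 20) = 936 - 20*(-18)/(-200) = 936 - 20*(-1/200)*(-18) = 936 - 9/5 = 4671/5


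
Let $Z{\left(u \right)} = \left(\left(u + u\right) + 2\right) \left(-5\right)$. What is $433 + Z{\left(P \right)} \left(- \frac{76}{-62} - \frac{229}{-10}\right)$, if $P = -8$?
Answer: $\frac{65776}{31} \approx 2121.8$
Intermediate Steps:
$Z{\left(u \right)} = -10 - 10 u$ ($Z{\left(u \right)} = \left(2 u + 2\right) \left(-5\right) = \left(2 + 2 u\right) \left(-5\right) = -10 - 10 u$)
$433 + Z{\left(P \right)} \left(- \frac{76}{-62} - \frac{229}{-10}\right) = 433 + \left(-10 - -80\right) \left(- \frac{76}{-62} - \frac{229}{-10}\right) = 433 + \left(-10 + 80\right) \left(\left(-76\right) \left(- \frac{1}{62}\right) - - \frac{229}{10}\right) = 433 + 70 \left(\frac{38}{31} + \frac{229}{10}\right) = 433 + 70 \cdot \frac{7479}{310} = 433 + \frac{52353}{31} = \frac{65776}{31}$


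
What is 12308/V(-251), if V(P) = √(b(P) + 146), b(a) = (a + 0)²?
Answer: 12308*√63147/63147 ≈ 48.979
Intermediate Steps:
b(a) = a²
V(P) = √(146 + P²) (V(P) = √(P² + 146) = √(146 + P²))
12308/V(-251) = 12308/(√(146 + (-251)²)) = 12308/(√(146 + 63001)) = 12308/(√63147) = 12308*(√63147/63147) = 12308*√63147/63147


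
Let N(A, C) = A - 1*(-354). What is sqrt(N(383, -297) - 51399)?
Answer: I*sqrt(50662) ≈ 225.08*I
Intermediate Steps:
N(A, C) = 354 + A (N(A, C) = A + 354 = 354 + A)
sqrt(N(383, -297) - 51399) = sqrt((354 + 383) - 51399) = sqrt(737 - 51399) = sqrt(-50662) = I*sqrt(50662)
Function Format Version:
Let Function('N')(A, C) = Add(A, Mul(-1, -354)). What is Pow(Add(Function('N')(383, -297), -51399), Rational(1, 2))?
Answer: Mul(I, Pow(50662, Rational(1, 2))) ≈ Mul(225.08, I)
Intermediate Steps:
Function('N')(A, C) = Add(354, A) (Function('N')(A, C) = Add(A, 354) = Add(354, A))
Pow(Add(Function('N')(383, -297), -51399), Rational(1, 2)) = Pow(Add(Add(354, 383), -51399), Rational(1, 2)) = Pow(Add(737, -51399), Rational(1, 2)) = Pow(-50662, Rational(1, 2)) = Mul(I, Pow(50662, Rational(1, 2)))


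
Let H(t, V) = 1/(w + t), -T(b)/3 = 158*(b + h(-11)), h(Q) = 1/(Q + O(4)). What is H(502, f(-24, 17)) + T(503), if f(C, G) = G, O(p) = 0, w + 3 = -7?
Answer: -1290106645/5412 ≈ -2.3838e+5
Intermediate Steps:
w = -10 (w = -3 - 7 = -10)
h(Q) = 1/Q (h(Q) = 1/(Q + 0) = 1/Q)
T(b) = 474/11 - 474*b (T(b) = -474*(b + 1/(-11)) = -474*(b - 1/11) = -474*(-1/11 + b) = -3*(-158/11 + 158*b) = 474/11 - 474*b)
H(t, V) = 1/(-10 + t)
H(502, f(-24, 17)) + T(503) = 1/(-10 + 502) + (474/11 - 474*503) = 1/492 + (474/11 - 238422) = 1/492 - 2622168/11 = -1290106645/5412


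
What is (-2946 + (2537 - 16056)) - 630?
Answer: -17095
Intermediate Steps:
(-2946 + (2537 - 16056)) - 630 = (-2946 - 13519) - 630 = -16465 - 630 = -17095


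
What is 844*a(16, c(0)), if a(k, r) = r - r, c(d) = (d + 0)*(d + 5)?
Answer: 0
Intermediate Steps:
c(d) = d*(5 + d)
a(k, r) = 0
844*a(16, c(0)) = 844*0 = 0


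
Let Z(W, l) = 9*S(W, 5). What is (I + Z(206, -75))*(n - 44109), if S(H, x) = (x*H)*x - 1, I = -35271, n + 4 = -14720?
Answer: -651281310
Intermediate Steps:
n = -14724 (n = -4 - 14720 = -14724)
S(H, x) = -1 + H*x² (S(H, x) = (H*x)*x - 1 = H*x² - 1 = -1 + H*x²)
Z(W, l) = -9 + 225*W (Z(W, l) = 9*(-1 + W*5²) = 9*(-1 + W*25) = 9*(-1 + 25*W) = -9 + 225*W)
(I + Z(206, -75))*(n - 44109) = (-35271 + (-9 + 225*206))*(-14724 - 44109) = (-35271 + (-9 + 46350))*(-58833) = (-35271 + 46341)*(-58833) = 11070*(-58833) = -651281310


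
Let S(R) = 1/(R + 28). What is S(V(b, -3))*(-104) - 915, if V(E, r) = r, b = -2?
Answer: -22979/25 ≈ -919.16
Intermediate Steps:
S(R) = 1/(28 + R)
S(V(b, -3))*(-104) - 915 = -104/(28 - 3) - 915 = -104/25 - 915 = -22979/25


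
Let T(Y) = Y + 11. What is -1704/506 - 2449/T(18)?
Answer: -644305/7337 ≈ -87.816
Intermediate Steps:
T(Y) = 11 + Y
-1704/506 - 2449/T(18) = -1704/506 - 2449/(11 + 18) = -1704*1/506 - 2449/29 = -852/253 - 2449*1/29 = -852/253 - 2449/29 = -644305/7337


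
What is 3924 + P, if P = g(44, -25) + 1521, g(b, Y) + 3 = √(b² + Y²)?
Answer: 5442 + √2561 ≈ 5492.6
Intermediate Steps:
g(b, Y) = -3 + √(Y² + b²) (g(b, Y) = -3 + √(b² + Y²) = -3 + √(Y² + b²))
P = 1518 + √2561 (P = (-3 + √((-25)² + 44²)) + 1521 = (-3 + √(625 + 1936)) + 1521 = (-3 + √2561) + 1521 = 1518 + √2561 ≈ 1568.6)
3924 + P = 3924 + (1518 + √2561) = 5442 + √2561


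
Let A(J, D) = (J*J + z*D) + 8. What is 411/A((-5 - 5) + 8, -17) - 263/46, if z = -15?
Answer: -17105/4094 ≈ -4.1781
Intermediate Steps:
A(J, D) = 8 + J² - 15*D (A(J, D) = (J*J - 15*D) + 8 = (J² - 15*D) + 8 = 8 + J² - 15*D)
411/A((-5 - 5) + 8, -17) - 263/46 = 411/(8 + ((-5 - 5) + 8)² - 15*(-17)) - 263/46 = 411/(8 + (-10 + 8)² + 255) - 263*1/46 = 411/(8 + (-2)² + 255) - 263/46 = 411/(8 + 4 + 255) - 263/46 = 411/267 - 263/46 = 411*(1/267) - 263/46 = 137/89 - 263/46 = -17105/4094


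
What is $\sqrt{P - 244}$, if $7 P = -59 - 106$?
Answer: $\frac{i \sqrt{13111}}{7} \approx 16.358 i$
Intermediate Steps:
$P = - \frac{165}{7}$ ($P = \frac{-59 - 106}{7} = \frac{1}{7} \left(-165\right) = - \frac{165}{7} \approx -23.571$)
$\sqrt{P - 244} = \sqrt{- \frac{165}{7} - 244} = \sqrt{- \frac{1873}{7}} = \frac{i \sqrt{13111}}{7}$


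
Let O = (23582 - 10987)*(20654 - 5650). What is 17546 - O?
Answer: -188957834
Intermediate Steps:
O = 188975380 (O = 12595*15004 = 188975380)
17546 - O = 17546 - 1*188975380 = 17546 - 188975380 = -188957834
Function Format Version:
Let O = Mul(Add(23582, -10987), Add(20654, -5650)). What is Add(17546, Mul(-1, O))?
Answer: -188957834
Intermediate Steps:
O = 188975380 (O = Mul(12595, 15004) = 188975380)
Add(17546, Mul(-1, O)) = Add(17546, Mul(-1, 188975380)) = Add(17546, -188975380) = -188957834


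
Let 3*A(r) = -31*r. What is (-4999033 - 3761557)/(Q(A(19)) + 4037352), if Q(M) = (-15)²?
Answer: -8760590/4037577 ≈ -2.1698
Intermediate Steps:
A(r) = -31*r/3 (A(r) = (-31*r)/3 = -31*r/3)
Q(M) = 225
(-4999033 - 3761557)/(Q(A(19)) + 4037352) = (-4999033 - 3761557)/(225 + 4037352) = -8760590/4037577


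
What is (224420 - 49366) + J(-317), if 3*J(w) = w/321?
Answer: 168576685/963 ≈ 1.7505e+5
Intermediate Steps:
J(w) = w/963 (J(w) = (w/321)/3 = w/963)
(224420 - 49366) + J(-317) = (224420 - 49366) + (1/963)*(-317) = 175054 - 317/963 = 168576685/963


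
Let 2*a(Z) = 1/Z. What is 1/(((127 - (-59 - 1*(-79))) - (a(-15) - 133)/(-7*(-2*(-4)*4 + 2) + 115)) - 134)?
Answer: -3690/103621 ≈ -0.035611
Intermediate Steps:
a(Z) = 1/(2*Z)
1/(((127 - (-59 - 1*(-79))) - (a(-15) - 133)/(-7*(-2*(-4)*4 + 2) + 115)) - 134) = 1/(((127 - (-59 - 1*(-79))) - ((½)/(-15) - 133)/(-7*(-2*(-4)*4 + 2) + 115)) - 134) = 1/(((127 - (-59 + 79)) - ((½)*(-1/15) - 133)/(-7*(8*4 + 2) + 115)) - 134) = 1/(((127 - 1*20) - (-1/30 - 133)/(-7*(32 + 2) + 115)) - 134) = 1/(((127 - 20) - (-3991)/(30*(-7*34 + 115))) - 134) = 1/((107 - (-3991)/(30*(-238 + 115))) - 134) = 1/((107 - (-3991)/(30*(-123))) - 134) = 1/((107 - (-3991)*(-1)/(30*123)) - 134) = 1/((107 - 1*3991/3690) - 134) = 1/((107 - 3991/3690) - 134) = 1/(390839/3690 - 134) = 1/(-103621/3690) = -3690/103621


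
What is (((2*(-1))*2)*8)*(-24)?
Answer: 768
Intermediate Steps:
(((2*(-1))*2)*8)*(-24) = (-2*2*8)*(-24) = -4*8*(-24) = -32*(-24) = 768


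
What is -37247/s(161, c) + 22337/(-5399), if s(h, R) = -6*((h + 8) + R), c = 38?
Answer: 173353999/6705558 ≈ 25.852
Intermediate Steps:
s(h, R) = -48 - 6*R - 6*h (s(h, R) = -6*((8 + h) + R) = -6*(8 + R + h) = -48 - 6*R - 6*h)
-37247/s(161, c) + 22337/(-5399) = -37247/(-48 - 6*38 - 6*161) + 22337/(-5399) = -37247/(-48 - 228 - 966) + 22337*(-1/5399) = -37247/(-1242) - 22337/5399 = -37247*(-1/1242) - 22337/5399 = 37247/1242 - 22337/5399 = 173353999/6705558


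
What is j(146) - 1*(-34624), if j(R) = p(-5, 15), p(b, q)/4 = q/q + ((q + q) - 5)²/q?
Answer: 104384/3 ≈ 34795.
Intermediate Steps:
p(b, q) = 4 + 4*(-5 + 2*q)²/q (p(b, q) = 4*(q/q + ((q + q) - 5)²/q) = 4*(1 + (2*q - 5)²/q) = 4*(1 + (-5 + 2*q)²/q) = 4 + 4*(-5 + 2*q)²/q)
j(R) = 512/3 (j(R) = -76 + 16*15 + 100/15 = -76 + 240 + 100*(1/15) = -76 + 240 + 20/3 = 512/3)
j(146) - 1*(-34624) = 512/3 - 1*(-34624) = 512/3 + 34624 = 104384/3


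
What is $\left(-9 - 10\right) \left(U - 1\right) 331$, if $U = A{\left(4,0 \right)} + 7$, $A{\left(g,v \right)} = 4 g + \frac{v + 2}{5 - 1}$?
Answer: $- \frac{283005}{2} \approx -1.415 \cdot 10^{5}$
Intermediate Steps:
$A{\left(g,v \right)} = \frac{1}{2} + 4 g + \frac{v}{4}$ ($A{\left(g,v \right)} = 4 g + \frac{2 + v}{4} = 4 g + \left(2 + v\right) \frac{1}{4} = 4 g + \left(\frac{1}{2} + \frac{v}{4}\right) = \frac{1}{2} + 4 g + \frac{v}{4}$)
$U = \frac{47}{2}$ ($U = \left(\frac{1}{2} + 4 \cdot 4 + \frac{1}{4} \cdot 0\right) + 7 = \left(\frac{1}{2} + 16 + 0\right) + 7 = \frac{33}{2} + 7 = \frac{47}{2} \approx 23.5$)
$\left(-9 - 10\right) \left(U - 1\right) 331 = \left(-9 - 10\right) \left(\frac{47}{2} - 1\right) 331 = \left(-19\right) \frac{45}{2} \cdot 331 = \left(- \frac{855}{2}\right) 331 = - \frac{283005}{2}$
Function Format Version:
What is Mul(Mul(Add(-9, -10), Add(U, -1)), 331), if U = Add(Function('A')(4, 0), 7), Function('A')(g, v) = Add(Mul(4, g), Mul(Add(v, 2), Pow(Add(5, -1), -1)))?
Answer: Rational(-283005, 2) ≈ -1.4150e+5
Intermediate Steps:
Function('A')(g, v) = Add(Rational(1, 2), Mul(4, g), Mul(Rational(1, 4), v)) (Function('A')(g, v) = Add(Mul(4, g), Mul(Add(2, v), Pow(4, -1))) = Add(Mul(4, g), Mul(Add(2, v), Rational(1, 4))) = Add(Mul(4, g), Add(Rational(1, 2), Mul(Rational(1, 4), v))) = Add(Rational(1, 2), Mul(4, g), Mul(Rational(1, 4), v)))
U = Rational(47, 2) (U = Add(Add(Rational(1, 2), Mul(4, 4), Mul(Rational(1, 4), 0)), 7) = Add(Add(Rational(1, 2), 16, 0), 7) = Add(Rational(33, 2), 7) = Rational(47, 2) ≈ 23.500)
Mul(Mul(Add(-9, -10), Add(U, -1)), 331) = Mul(Mul(Add(-9, -10), Add(Rational(47, 2), -1)), 331) = Mul(Mul(-19, Rational(45, 2)), 331) = Mul(Rational(-855, 2), 331) = Rational(-283005, 2)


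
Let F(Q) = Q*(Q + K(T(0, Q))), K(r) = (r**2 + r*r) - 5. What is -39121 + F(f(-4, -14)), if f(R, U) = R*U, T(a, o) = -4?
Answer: -34473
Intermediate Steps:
K(r) = -5 + 2*r**2 (K(r) = (r**2 + r**2) - 5 = 2*r**2 - 5 = -5 + 2*r**2)
F(Q) = Q*(27 + Q) (F(Q) = Q*(Q + (-5 + 2*(-4)**2)) = Q*(Q + (-5 + 2*16)) = Q*(Q + (-5 + 32)) = Q*(Q + 27) = Q*(27 + Q))
-39121 + F(f(-4, -14)) = -39121 + (-4*(-14))*(27 - 4*(-14)) = -39121 + 56*(27 + 56) = -39121 + 56*83 = -39121 + 4648 = -34473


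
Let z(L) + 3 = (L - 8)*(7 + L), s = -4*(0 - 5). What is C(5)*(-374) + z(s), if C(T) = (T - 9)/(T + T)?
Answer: 2353/5 ≈ 470.60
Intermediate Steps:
s = 20 (s = -4*(-5) = 20)
C(T) = (-9 + T)/(2*T) (C(T) = (-9 + T)/((2*T)) = (-9 + T)*(1/(2*T)) = (-9 + T)/(2*T))
z(L) = -3 + (-8 + L)*(7 + L) (z(L) = -3 + (L - 8)*(7 + L) = -3 + (-8 + L)*(7 + L))
C(5)*(-374) + z(s) = ((½)*(-9 + 5)/5)*(-374) + (-59 + 20² - 1*20) = ((½)*(⅕)*(-4))*(-374) + (-59 + 400 - 20) = -⅖*(-374) + 321 = 748/5 + 321 = 2353/5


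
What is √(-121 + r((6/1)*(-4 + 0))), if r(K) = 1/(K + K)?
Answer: I*√17427/12 ≈ 11.001*I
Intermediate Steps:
r(K) = 1/(2*K)
√(-121 + r((6/1)*(-4 + 0))) = √(-121 + 1/(2*(((6/1)*(-4 + 0))))) = √(-121 + 1/(2*(((6*1)*(-4))))) = √(-121 + 1/(2*((6*(-4))))) = √(-121 + (½)/(-24)) = √(-121 + (½)*(-1/24)) = √(-121 - 1/48) = √(-5809/48) = I*√17427/12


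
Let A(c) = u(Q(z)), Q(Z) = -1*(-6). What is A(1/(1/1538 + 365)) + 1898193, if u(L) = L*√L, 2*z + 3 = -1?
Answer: 1898193 + 6*√6 ≈ 1.8982e+6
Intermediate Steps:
z = -2 (z = -3/2 + (½)*(-1) = -3/2 - ½ = -2)
Q(Z) = 6
u(L) = L^(3/2)
A(c) = 6*√6 (A(c) = 6^(3/2) = 6*√6)
A(1/(1/1538 + 365)) + 1898193 = 6*√6 + 1898193 = 1898193 + 6*√6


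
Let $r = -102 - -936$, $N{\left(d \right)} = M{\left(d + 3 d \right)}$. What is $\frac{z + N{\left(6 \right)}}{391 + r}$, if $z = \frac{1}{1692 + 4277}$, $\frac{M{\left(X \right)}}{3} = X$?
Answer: $\frac{429769}{7312025} \approx 0.058776$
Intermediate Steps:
$M{\left(X \right)} = 3 X$
$N{\left(d \right)} = 12 d$ ($N{\left(d \right)} = 3 \left(d + 3 d\right) = 3 \cdot 4 d = 12 d$)
$r = 834$ ($r = -102 + 936 = 834$)
$z = \frac{1}{5969} \approx 0.00016753$
$\frac{z + N{\left(6 \right)}}{391 + r} = \frac{\frac{1}{5969} + 12 \cdot 6}{391 + 834} = \frac{\frac{1}{5969} + 72}{1225} = \frac{429769}{5969} \cdot \frac{1}{1225} = \frac{429769}{7312025}$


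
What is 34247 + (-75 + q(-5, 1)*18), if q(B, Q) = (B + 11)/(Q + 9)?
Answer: 170914/5 ≈ 34183.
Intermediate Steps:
q(B, Q) = (11 + B)/(9 + Q)
34247 + (-75 + q(-5, 1)*18) = 34247 + (-75 + ((11 - 5)/(9 + 1))*18) = 34247 + (-75 + (6/10)*18) = 34247 + (-75 + ((⅒)*6)*18) = 34247 + (-75 + (⅗)*18) = 34247 + (-75 + 54/5) = 34247 - 321/5 = 170914/5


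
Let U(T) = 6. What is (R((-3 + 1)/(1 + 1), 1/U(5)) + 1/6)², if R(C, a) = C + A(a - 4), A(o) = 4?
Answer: 361/36 ≈ 10.028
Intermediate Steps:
R(C, a) = 4 + C (R(C, a) = C + 4 = 4 + C)
(R((-3 + 1)/(1 + 1), 1/U(5)) + 1/6)² = ((4 + (-3 + 1)/(1 + 1)) + 1/6)² = ((4 - 2/2) + ⅙)² = ((4 - 2*½) + ⅙)² = ((4 - 1) + ⅙)² = (3 + ⅙)² = (19/6)² = 361/36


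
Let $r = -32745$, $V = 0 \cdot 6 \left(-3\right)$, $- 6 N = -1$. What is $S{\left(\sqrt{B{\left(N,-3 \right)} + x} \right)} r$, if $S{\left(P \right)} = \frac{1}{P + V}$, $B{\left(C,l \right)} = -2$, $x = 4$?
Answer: $- \frac{32745 \sqrt{2}}{2} \approx -23154.0$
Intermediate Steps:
$N = \frac{1}{6}$ ($N = \left(- \frac{1}{6}\right) \left(-1\right) = \frac{1}{6} \approx 0.16667$)
$V = 0$ ($V = 0 \left(-3\right) = 0$)
$S{\left(P \right)} = \frac{1}{P}$ ($S{\left(P \right)} = \frac{1}{P + 0} = \frac{1}{P}$)
$S{\left(\sqrt{B{\left(N,-3 \right)} + x} \right)} r = \frac{1}{\sqrt{-2 + 4}} \left(-32745\right) = \frac{1}{\sqrt{2}} \left(-32745\right) = \frac{\sqrt{2}}{2} \left(-32745\right) = - \frac{32745 \sqrt{2}}{2}$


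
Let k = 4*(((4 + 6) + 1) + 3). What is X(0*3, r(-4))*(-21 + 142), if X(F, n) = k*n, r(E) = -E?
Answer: 27104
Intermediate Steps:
k = 56 (k = 4*((10 + 1) + 3) = 4*(11 + 3) = 4*14 = 56)
X(F, n) = 56*n
X(0*3, r(-4))*(-21 + 142) = (56*(-1*(-4)))*(-21 + 142) = (56*4)*121 = 224*121 = 27104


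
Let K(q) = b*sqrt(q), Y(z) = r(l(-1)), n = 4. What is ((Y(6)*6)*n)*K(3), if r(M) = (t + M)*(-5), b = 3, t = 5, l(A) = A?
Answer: -1440*sqrt(3) ≈ -2494.2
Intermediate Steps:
r(M) = -25 - 5*M (r(M) = (5 + M)*(-5) = -25 - 5*M)
Y(z) = -20 (Y(z) = -25 - 5*(-1) = -25 + 5 = -20)
K(q) = 3*sqrt(q)
((Y(6)*6)*n)*K(3) = (-20*6*4)*(3*sqrt(3)) = (-120*4)*(3*sqrt(3)) = -1440*sqrt(3)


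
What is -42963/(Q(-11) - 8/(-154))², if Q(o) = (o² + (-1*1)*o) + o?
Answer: -84909209/28960347 ≈ -2.9319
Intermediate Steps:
Q(o) = o² (Q(o) = (o² - o) + o = o²)
-42963/(Q(-11) - 8/(-154))² = -42963/((-11)² - 8/(-154))² = -42963/(121 - 8*(-1/154))² = -42963/(121 + 4/77)² = -42963/((9321/77)²) = -42963/86881041/5929 = -42963*5929/86881041 = -84909209/28960347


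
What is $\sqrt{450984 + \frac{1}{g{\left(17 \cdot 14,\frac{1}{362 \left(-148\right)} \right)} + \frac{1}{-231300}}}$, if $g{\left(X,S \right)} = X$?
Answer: $\frac{2 \sqrt{341669577674860865121}}{55049399} \approx 671.55$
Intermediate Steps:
$\sqrt{450984 + \frac{1}{g{\left(17 \cdot 14,\frac{1}{362 \left(-148\right)} \right)} + \frac{1}{-231300}}} = \sqrt{450984 + \frac{1}{17 \cdot 14 + \frac{1}{-231300}}} = \sqrt{450984 + \frac{1}{238 - \frac{1}{231300}}} = \sqrt{450984 + \frac{1}{\frac{55049399}{231300}}} = \sqrt{450984 + \frac{231300}{55049399}} = \sqrt{\frac{24826398389916}{55049399}} = \frac{2 \sqrt{341669577674860865121}}{55049399}$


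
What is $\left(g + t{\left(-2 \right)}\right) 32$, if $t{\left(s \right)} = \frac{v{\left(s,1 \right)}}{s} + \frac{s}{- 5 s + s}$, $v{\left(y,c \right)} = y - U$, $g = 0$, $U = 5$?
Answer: $104$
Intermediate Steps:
$v{\left(y,c \right)} = -5 + y$ ($v{\left(y,c \right)} = y - 5 = -5 + y$)
$t{\left(s \right)} = - \frac{1}{4} + \frac{-5 + s}{s}$ ($t{\left(s \right)} = \frac{-5 + s}{s} + \frac{s}{- 5 s + s} = \frac{-5 + s}{s} + \frac{s}{\left(-4\right) s} = \frac{-5 + s}{s} + s \left(- \frac{1}{4 s}\right) = \frac{-5 + s}{s} - \frac{1}{4} = - \frac{1}{4} + \frac{-5 + s}{s}$)
$\left(g + t{\left(-2 \right)}\right) 32 = \left(0 - \left(- \frac{3}{4} + \frac{5}{-2}\right)\right) 32 = \left(0 + \left(\frac{3}{4} - - \frac{5}{2}\right)\right) 32 = \left(0 + \left(\frac{3}{4} + \frac{5}{2}\right)\right) 32 = \left(0 + \frac{13}{4}\right) 32 = \frac{13}{4} \cdot 32 = 104$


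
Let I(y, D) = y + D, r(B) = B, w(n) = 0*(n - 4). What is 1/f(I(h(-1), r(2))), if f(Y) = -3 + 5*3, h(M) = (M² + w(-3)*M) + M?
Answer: 1/12 ≈ 0.083333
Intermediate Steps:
w(n) = 0 (w(n) = 0*(-4 + n) = 0)
h(M) = M + M² (h(M) = (M² + 0*M) + M = (M² + 0) + M = M² + M = M + M²)
I(y, D) = D + y
f(Y) = 12 (f(Y) = -3 + 15 = 12)
1/f(I(h(-1), r(2))) = 1/12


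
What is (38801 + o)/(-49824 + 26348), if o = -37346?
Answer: -1455/23476 ≈ -0.061978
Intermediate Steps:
(38801 + o)/(-49824 + 26348) = (38801 - 37346)/(-49824 + 26348) = 1455/(-23476) = 1455*(-1/23476) = -1455/23476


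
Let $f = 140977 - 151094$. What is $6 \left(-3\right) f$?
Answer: $182106$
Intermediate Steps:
$f = -10117$
$6 \left(-3\right) f = 6 \left(-3\right) \left(-10117\right) = \left(-18\right) \left(-10117\right) = 182106$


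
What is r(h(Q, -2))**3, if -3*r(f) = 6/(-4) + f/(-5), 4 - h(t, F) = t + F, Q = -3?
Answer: 1331/1000 ≈ 1.3310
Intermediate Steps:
h(t, F) = 4 - F - t (h(t, F) = 4 - (t + F) = 4 - (F + t) = 4 + (-F - t) = 4 - F - t)
r(f) = 1/2 + f/15 (r(f) = -(6/(-4) + f/(-5))/3 = -(6*(-1/4) + f*(-1/5))/3 = -(-3/2 - f/5)/3 = 1/2 + f/15)
r(h(Q, -2))**3 = (1/2 + (4 - 1*(-2) - 1*(-3))/15)**3 = (1/2 + (4 + 2 + 3)/15)**3 = (1/2 + (1/15)*9)**3 = (1/2 + 3/5)**3 = (11/10)**3 = 1331/1000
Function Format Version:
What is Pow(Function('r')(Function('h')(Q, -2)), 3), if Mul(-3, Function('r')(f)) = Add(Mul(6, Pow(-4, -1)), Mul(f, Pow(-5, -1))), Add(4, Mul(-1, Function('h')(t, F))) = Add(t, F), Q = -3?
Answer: Rational(1331, 1000) ≈ 1.3310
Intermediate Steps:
Function('h')(t, F) = Add(4, Mul(-1, F), Mul(-1, t)) (Function('h')(t, F) = Add(4, Mul(-1, Add(t, F))) = Add(4, Mul(-1, Add(F, t))) = Add(4, Add(Mul(-1, F), Mul(-1, t))) = Add(4, Mul(-1, F), Mul(-1, t)))
Function('r')(f) = Add(Rational(1, 2), Mul(Rational(1, 15), f)) (Function('r')(f) = Mul(Rational(-1, 3), Add(Mul(6, Pow(-4, -1)), Mul(f, Pow(-5, -1)))) = Mul(Rational(-1, 3), Add(Mul(6, Rational(-1, 4)), Mul(f, Rational(-1, 5)))) = Mul(Rational(-1, 3), Add(Rational(-3, 2), Mul(Rational(-1, 5), f))) = Add(Rational(1, 2), Mul(Rational(1, 15), f)))
Pow(Function('r')(Function('h')(Q, -2)), 3) = Pow(Add(Rational(1, 2), Mul(Rational(1, 15), Add(4, Mul(-1, -2), Mul(-1, -3)))), 3) = Pow(Add(Rational(1, 2), Mul(Rational(1, 15), Add(4, 2, 3))), 3) = Pow(Add(Rational(1, 2), Mul(Rational(1, 15), 9)), 3) = Pow(Add(Rational(1, 2), Rational(3, 5)), 3) = Pow(Rational(11, 10), 3) = Rational(1331, 1000)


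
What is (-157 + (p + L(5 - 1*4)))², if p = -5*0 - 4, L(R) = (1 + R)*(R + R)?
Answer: 24649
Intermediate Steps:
L(R) = 2*R*(1 + R) (L(R) = (1 + R)*(2*R) = 2*R*(1 + R))
p = -4 (p = 0 - 4 = -4)
(-157 + (p + L(5 - 1*4)))² = (-157 + (-4 + 2*(5 - 1*4)*(1 + (5 - 1*4))))² = (-157 + (-4 + 2*(5 - 4)*(1 + (5 - 4))))² = (-157 + (-4 + 2*1*(1 + 1)))² = (-157 + (-4 + 2*1*2))² = (-157 + (-4 + 4))² = (-157 + 0)² = (-157)² = 24649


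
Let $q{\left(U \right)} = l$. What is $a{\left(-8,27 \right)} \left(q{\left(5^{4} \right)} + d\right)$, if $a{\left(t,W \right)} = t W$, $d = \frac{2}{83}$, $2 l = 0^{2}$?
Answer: $- \frac{432}{83} \approx -5.2048$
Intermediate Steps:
$l = 0$ ($l = \frac{0^{2}}{2} = \frac{1}{2} \cdot 0 = 0$)
$d = \frac{2}{83}$ ($d = 2 \cdot \frac{1}{83} = \frac{2}{83} \approx 0.024096$)
$q{\left(U \right)} = 0$
$a{\left(t,W \right)} = W t$
$a{\left(-8,27 \right)} \left(q{\left(5^{4} \right)} + d\right) = 27 \left(-8\right) \left(0 + \frac{2}{83}\right) = \left(-216\right) \frac{2}{83} = - \frac{432}{83}$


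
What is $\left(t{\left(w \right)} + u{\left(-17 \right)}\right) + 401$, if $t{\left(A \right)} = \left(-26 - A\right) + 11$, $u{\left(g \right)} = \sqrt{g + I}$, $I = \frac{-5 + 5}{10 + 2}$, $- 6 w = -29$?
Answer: $\frac{2287}{6} + i \sqrt{17} \approx 381.17 + 4.1231 i$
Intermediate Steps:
$w = \frac{29}{6}$ ($w = \left(- \frac{1}{6}\right) \left(-29\right) = \frac{29}{6} \approx 4.8333$)
$I = 0$ ($I = \frac{0}{12} = 0 \cdot \frac{1}{12} = 0$)
$u{\left(g \right)} = \sqrt{g}$ ($u{\left(g \right)} = \sqrt{g + 0} = \sqrt{g}$)
$t{\left(A \right)} = -15 - A$
$\left(t{\left(w \right)} + u{\left(-17 \right)}\right) + 401 = \left(\left(-15 - \frac{29}{6}\right) + \sqrt{-17}\right) + 401 = \left(\left(-15 - \frac{29}{6}\right) + i \sqrt{17}\right) + 401 = \left(- \frac{119}{6} + i \sqrt{17}\right) + 401 = \frac{2287}{6} + i \sqrt{17}$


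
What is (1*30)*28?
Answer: 840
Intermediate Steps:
(1*30)*28 = 30*28 = 840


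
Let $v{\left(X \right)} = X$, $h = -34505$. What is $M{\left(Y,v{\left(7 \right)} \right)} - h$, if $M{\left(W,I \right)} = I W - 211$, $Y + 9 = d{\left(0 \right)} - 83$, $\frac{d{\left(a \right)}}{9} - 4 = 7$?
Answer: $34343$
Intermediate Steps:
$d{\left(a \right)} = 99$ ($d{\left(a \right)} = 36 + 9 \cdot 7 = 36 + 63 = 99$)
$Y = 7$ ($Y = -9 + \left(99 - 83\right) = -9 + 16 = 7$)
$M{\left(W,I \right)} = -211 + I W$
$M{\left(Y,v{\left(7 \right)} \right)} - h = \left(-211 + 7 \cdot 7\right) - -34505 = \left(-211 + 49\right) + 34505 = -162 + 34505 = 34343$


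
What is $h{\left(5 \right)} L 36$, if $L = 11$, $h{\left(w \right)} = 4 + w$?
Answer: $3564$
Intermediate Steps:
$h{\left(5 \right)} L 36 = \left(4 + 5\right) 11 \cdot 36 = 9 \cdot 11 \cdot 36 = 99 \cdot 36 = 3564$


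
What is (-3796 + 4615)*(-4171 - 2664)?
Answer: -5597865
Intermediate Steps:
(-3796 + 4615)*(-4171 - 2664) = 819*(-6835) = -5597865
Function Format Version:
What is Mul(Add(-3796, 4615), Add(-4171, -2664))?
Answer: -5597865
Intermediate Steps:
Mul(Add(-3796, 4615), Add(-4171, -2664)) = Mul(819, -6835) = -5597865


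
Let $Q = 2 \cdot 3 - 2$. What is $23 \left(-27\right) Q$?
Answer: $-2484$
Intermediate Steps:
$Q = 4$ ($Q = 6 - 2 = 4$)
$23 \left(-27\right) Q = 23 \left(-27\right) 4 = \left(-621\right) 4 = -2484$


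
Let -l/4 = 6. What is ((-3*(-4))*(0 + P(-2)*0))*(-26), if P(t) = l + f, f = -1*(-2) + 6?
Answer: 0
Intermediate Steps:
l = -24 (l = -4*6 = -24)
f = 8 (f = 2 + 6 = 8)
P(t) = -16 (P(t) = -24 + 8 = -16)
((-3*(-4))*(0 + P(-2)*0))*(-26) = ((-3*(-4))*(0 - 16*0))*(-26) = (12*(0 + 0))*(-26) = (12*0)*(-26) = 0*(-26) = 0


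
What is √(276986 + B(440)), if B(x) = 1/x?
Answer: √13406122510/220 ≈ 526.29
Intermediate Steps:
√(276986 + B(440)) = √(276986 + 1/440) = √(121873841/440) = √13406122510/220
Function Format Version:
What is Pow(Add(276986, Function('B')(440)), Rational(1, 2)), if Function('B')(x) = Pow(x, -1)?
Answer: Mul(Rational(1, 220), Pow(13406122510, Rational(1, 2))) ≈ 526.29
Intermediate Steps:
Pow(Add(276986, Function('B')(440)), Rational(1, 2)) = Pow(Add(276986, Pow(440, -1)), Rational(1, 2)) = Pow(Add(276986, Rational(1, 440)), Rational(1, 2)) = Pow(Rational(121873841, 440), Rational(1, 2)) = Mul(Rational(1, 220), Pow(13406122510, Rational(1, 2)))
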